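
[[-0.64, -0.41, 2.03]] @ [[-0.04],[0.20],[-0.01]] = [[-0.08]]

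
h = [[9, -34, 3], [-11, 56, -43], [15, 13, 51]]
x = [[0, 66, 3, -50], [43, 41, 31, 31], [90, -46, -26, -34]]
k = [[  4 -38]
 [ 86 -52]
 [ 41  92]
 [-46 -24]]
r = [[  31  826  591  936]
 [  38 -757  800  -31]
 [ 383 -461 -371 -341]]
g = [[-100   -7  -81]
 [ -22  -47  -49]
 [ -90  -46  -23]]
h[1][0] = -11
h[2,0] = 15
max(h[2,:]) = 51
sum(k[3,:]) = -70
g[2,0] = -90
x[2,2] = -26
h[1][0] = -11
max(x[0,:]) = 66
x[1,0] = 43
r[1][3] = -31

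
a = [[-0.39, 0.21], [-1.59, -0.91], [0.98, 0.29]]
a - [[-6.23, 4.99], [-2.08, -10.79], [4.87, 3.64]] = [[5.84,  -4.78], [0.49,  9.88], [-3.89,  -3.35]]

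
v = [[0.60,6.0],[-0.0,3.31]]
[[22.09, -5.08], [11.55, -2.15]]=v@[[1.91, -1.97],  [3.49, -0.65]]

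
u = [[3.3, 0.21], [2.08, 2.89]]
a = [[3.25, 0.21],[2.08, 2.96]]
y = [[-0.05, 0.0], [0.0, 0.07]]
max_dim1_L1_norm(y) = 0.07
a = y + u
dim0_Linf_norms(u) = [3.3, 2.89]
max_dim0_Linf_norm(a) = 3.25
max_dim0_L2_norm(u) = 3.9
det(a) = 9.18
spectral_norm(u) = 4.40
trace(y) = 0.02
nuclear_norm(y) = 0.12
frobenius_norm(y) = 0.09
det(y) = -0.00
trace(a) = 6.21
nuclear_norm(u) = 6.47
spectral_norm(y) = 0.07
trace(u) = 6.19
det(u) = 9.10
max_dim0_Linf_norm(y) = 0.07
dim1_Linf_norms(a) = [3.25, 2.96]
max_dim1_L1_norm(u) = 4.97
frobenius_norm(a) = 4.87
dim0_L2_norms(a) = [3.86, 2.97]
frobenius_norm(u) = 4.86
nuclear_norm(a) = 6.49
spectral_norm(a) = 4.40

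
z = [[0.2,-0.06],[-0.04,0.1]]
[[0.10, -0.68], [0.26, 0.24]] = z@[[1.45, -3.04], [3.20, 1.19]]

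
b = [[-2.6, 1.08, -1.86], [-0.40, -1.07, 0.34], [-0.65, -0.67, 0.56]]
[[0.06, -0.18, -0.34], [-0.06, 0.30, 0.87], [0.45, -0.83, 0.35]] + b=[[-2.54, 0.90, -2.2], [-0.46, -0.77, 1.21], [-0.2, -1.50, 0.91]]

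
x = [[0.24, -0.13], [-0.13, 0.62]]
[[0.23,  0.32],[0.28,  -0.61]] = x@[[1.36, 0.89], [0.73, -0.79]]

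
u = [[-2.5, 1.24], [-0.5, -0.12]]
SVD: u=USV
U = [[-0.99, -0.14],[-0.14, 0.99]]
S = [2.82, 0.33]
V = [[0.90, -0.43], [-0.43, -0.90]]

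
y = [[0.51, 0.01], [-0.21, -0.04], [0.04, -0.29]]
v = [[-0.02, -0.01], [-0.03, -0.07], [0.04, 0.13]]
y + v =[[0.49, 0.0], [-0.24, -0.11], [0.08, -0.16]]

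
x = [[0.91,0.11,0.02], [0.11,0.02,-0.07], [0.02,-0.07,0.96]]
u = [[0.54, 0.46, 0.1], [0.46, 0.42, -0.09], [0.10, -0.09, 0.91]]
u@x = [[0.54, 0.06, 0.07],[0.46, 0.07, -0.11],[0.1, -0.05, 0.88]]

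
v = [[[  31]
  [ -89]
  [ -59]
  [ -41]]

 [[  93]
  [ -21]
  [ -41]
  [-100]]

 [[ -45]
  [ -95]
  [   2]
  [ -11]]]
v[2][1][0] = -95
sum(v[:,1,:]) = -205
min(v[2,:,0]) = -95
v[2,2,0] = 2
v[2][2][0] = 2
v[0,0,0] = 31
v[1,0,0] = 93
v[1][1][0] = -21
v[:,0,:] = [[31], [93], [-45]]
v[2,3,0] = -11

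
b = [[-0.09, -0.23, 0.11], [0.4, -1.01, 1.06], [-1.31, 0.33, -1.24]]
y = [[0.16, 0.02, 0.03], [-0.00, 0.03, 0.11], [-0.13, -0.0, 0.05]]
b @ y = [[-0.03, -0.01, -0.02], [-0.07, -0.02, -0.05], [-0.05, -0.02, -0.06]]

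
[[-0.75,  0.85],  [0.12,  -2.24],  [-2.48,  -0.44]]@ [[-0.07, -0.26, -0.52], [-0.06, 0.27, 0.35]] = [[0.00, 0.42, 0.69], [0.13, -0.64, -0.85], [0.20, 0.53, 1.14]]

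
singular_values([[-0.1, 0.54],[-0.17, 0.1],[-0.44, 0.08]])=[0.62, 0.4]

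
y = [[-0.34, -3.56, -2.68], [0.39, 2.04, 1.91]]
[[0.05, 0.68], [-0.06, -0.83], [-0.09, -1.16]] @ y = [[0.25, 1.21, 1.16], [-0.3, -1.48, -1.42], [-0.42, -2.05, -1.97]]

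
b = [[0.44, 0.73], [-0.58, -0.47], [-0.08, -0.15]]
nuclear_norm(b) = 1.33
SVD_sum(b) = [[0.54, 0.65], [-0.46, -0.57], [-0.11, -0.13]] + [[-0.10, 0.08], [-0.12, 0.1], [0.03, -0.02]]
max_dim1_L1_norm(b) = 1.17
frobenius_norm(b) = 1.15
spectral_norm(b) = 1.13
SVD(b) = [[-0.75, -0.63],[0.65, -0.76],[0.15, 0.17]] @ diag([1.1286766780355864, 0.19694912149728874]) @ [[-0.63, -0.77], [0.77, -0.63]]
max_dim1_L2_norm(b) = 0.85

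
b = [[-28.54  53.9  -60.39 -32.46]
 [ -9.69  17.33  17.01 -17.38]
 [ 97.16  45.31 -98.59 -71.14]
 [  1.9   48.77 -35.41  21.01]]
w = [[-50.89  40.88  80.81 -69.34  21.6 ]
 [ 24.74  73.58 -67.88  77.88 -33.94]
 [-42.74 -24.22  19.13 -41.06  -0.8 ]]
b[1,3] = -17.38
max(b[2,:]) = 97.16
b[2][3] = -71.14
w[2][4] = -0.8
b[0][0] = -28.54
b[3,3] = 21.01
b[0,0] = -28.54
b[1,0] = -9.69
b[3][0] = 1.9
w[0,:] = [-50.89, 40.88, 80.81, -69.34, 21.6]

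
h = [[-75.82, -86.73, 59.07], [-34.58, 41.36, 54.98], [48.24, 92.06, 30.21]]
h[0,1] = -86.73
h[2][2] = 30.21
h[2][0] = 48.24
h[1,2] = 54.98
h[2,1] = 92.06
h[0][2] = 59.07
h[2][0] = 48.24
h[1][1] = 41.36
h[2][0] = 48.24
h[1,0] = -34.58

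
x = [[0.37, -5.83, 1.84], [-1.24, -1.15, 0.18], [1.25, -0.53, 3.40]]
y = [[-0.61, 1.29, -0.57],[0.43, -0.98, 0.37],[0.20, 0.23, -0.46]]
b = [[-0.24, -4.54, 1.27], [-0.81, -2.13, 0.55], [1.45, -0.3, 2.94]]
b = y + x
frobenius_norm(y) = 1.99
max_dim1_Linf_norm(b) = 4.54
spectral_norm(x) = 6.48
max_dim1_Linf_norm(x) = 5.83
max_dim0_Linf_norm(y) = 1.29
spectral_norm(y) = 1.93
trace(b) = 0.57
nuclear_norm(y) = 2.44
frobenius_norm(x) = 7.34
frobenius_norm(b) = 6.21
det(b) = -8.74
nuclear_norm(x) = 10.85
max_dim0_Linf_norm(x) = 5.83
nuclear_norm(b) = 8.99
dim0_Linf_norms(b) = [1.45, 4.54, 2.94]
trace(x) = 2.62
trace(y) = -2.05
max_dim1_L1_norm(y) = 2.47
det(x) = -23.45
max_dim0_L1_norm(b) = 6.97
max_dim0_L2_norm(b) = 5.02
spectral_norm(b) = 5.35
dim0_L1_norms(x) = [2.86, 7.51, 5.42]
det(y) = -0.04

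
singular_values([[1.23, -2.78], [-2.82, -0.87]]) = [3.17, 2.81]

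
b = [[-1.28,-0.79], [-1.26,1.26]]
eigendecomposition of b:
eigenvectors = [[-0.92, 0.26], [-0.4, -0.96]]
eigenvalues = [-1.63, 1.61]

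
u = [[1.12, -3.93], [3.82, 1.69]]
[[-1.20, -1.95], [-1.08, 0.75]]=u@[[-0.37, -0.02], [0.20, 0.49]]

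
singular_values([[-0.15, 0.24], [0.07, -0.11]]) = [0.31, 0.0]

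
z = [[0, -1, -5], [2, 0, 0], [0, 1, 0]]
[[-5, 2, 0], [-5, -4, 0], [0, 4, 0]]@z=[[4, 5, 25], [-8, 5, 25], [8, 0, 0]]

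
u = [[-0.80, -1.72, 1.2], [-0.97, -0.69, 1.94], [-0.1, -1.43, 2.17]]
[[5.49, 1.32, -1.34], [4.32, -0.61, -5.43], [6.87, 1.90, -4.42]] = u@[[0.55, 1.58, 0.57],[-2.26, -1.56, -1.65],[1.7, -0.08, -3.1]]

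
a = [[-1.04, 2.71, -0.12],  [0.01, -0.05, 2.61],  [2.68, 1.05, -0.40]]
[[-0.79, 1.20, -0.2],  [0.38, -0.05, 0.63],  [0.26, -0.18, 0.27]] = a @[[0.2, -0.21, 0.14], [-0.21, 0.36, -0.01], [0.14, -0.01, 0.24]]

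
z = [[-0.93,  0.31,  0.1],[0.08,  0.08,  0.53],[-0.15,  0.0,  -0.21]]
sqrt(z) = [[(-0.24+0.92j), 0.59-0.27j, 1.72+0.07j],  [(-0.75-0.16j), 1.85+0.05j, (5.42-0.01j)],  [0.21+0.18j, -0.53-0.05j, (-1.52+0.01j)]]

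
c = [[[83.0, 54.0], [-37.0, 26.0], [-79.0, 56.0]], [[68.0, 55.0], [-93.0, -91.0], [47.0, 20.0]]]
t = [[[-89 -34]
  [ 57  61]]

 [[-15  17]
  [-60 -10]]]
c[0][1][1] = 26.0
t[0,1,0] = 57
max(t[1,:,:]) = 17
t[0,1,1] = 61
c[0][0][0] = 83.0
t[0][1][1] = 61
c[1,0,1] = 55.0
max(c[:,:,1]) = 56.0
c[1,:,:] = [[68.0, 55.0], [-93.0, -91.0], [47.0, 20.0]]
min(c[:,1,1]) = -91.0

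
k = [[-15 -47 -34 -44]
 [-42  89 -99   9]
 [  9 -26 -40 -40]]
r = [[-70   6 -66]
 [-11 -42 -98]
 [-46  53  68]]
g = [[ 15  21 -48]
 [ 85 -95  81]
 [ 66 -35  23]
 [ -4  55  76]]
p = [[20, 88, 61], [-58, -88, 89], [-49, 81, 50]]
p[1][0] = -58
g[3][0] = -4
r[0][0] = -70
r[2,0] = -46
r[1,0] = -11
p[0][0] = 20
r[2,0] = -46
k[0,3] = -44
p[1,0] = -58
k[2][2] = -40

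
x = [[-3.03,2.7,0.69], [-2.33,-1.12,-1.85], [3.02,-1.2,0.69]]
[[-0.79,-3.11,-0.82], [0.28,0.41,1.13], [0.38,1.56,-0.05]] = x @ [[-0.0, 0.63, -0.15],[-0.30, -0.22, -0.43],[0.03, -0.88, -0.16]]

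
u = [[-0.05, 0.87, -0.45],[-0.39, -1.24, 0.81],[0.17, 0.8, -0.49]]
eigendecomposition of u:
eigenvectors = [[0.57, -0.94, 0.30], [-0.68, 0.14, 0.45], [0.46, -0.30, 0.84]]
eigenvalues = [-1.46, -0.32, 0.0]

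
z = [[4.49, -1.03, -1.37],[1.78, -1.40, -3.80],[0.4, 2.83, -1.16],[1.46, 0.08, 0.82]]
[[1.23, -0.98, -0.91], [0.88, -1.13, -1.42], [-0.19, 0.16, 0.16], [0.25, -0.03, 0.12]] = z @ [[0.22, -0.13, -0.08], [-0.13, 0.15, 0.18], [-0.08, 0.18, 0.27]]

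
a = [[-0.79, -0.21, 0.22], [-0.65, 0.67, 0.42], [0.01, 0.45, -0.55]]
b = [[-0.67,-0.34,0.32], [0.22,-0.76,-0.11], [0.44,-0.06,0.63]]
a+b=[[-1.46,-0.55,0.54], [-0.43,-0.09,0.31], [0.45,0.39,0.08]]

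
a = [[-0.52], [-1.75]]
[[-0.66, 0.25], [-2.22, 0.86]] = a@[[1.27, -0.49]]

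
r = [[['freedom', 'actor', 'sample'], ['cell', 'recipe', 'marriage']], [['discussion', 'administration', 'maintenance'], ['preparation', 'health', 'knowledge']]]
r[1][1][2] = 'knowledge'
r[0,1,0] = 'cell'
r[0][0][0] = 'freedom'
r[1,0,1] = 'administration'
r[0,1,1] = 'recipe'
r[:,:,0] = [['freedom', 'cell'], ['discussion', 'preparation']]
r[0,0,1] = 'actor'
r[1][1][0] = 'preparation'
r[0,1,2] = 'marriage'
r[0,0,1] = 'actor'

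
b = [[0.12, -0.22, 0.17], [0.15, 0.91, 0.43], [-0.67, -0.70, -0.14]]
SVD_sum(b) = [[-0.04, -0.08, -0.03], [0.41, 0.83, 0.29], [-0.39, -0.79, -0.27]] + [[0.12, -0.05, -0.04],  [-0.27, 0.10, 0.08],  [-0.29, 0.11, 0.09]] + [[0.04, -0.1, 0.23], [0.01, -0.03, 0.06], [0.01, -0.02, 0.04]]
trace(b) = 0.89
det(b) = 0.17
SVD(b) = [[0.07, 0.3, 0.95], [-0.72, -0.64, 0.25], [0.69, -0.71, 0.17]] @ diag([1.3428098766439087, 0.4587893197088933, 0.2684660040091135]) @ [[-0.42, -0.86, -0.29], [0.90, -0.34, -0.28], [0.14, -0.38, 0.91]]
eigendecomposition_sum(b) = [[0.21j, 0.07+0.13j, (0.17+0.03j)],[(0.18+0.04j), 0.12-0.04j, 0.06-0.14j],[-0.38+0.06j, -0.21+0.16j, (-0+0.31j)]] + [[-0.21j,  (0.07-0.13j),  0.17-0.03j], [(0.18-0.04j),  0.12+0.04j,  0.06+0.14j], [-0.38-0.06j,  -0.21-0.16j,  (-0-0.31j)]] + [[(0.12+0j),-0.37+0.00j,(-0.17+0j)], [-0.21-0.00j,0.66-0.00j,(0.32-0j)], [0.09+0.00j,-0.28+0.00j,(-0.13+0j)]]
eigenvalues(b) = [(0.12+0.49j), (0.12-0.49j), (0.65+0j)]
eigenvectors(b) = [[-0.07+0.44j,-0.07-0.44j,(-0.45+0j)], [(0.36+0.14j),0.36-0.14j,0.82+0.00j], [-0.81+0.00j,(-0.81-0j),(-0.34+0j)]]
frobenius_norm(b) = 1.44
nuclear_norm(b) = 2.07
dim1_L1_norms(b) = [0.51, 1.49, 1.51]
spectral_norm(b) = 1.34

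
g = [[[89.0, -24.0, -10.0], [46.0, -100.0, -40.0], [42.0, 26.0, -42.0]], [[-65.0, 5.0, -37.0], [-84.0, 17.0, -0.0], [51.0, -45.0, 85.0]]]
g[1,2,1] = -45.0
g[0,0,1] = -24.0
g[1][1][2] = -0.0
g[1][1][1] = 17.0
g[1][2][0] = 51.0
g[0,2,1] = 26.0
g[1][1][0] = -84.0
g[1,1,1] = 17.0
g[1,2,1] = -45.0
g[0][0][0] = 89.0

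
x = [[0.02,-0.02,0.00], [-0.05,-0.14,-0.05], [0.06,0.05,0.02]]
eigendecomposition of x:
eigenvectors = [[-0.50,  0.20,  0.13],[0.37,  0.28,  0.92],[-0.78,  -0.94,  -0.36]]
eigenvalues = [0.03, -0.01, -0.13]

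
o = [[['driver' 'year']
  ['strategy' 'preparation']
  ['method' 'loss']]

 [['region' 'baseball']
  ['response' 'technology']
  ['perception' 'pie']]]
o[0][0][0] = 'driver'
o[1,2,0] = 'perception'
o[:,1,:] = [['strategy', 'preparation'], ['response', 'technology']]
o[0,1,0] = 'strategy'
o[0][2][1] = 'loss'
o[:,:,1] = [['year', 'preparation', 'loss'], ['baseball', 'technology', 'pie']]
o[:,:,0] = [['driver', 'strategy', 'method'], ['region', 'response', 'perception']]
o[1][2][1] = 'pie'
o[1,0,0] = 'region'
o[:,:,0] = [['driver', 'strategy', 'method'], ['region', 'response', 'perception']]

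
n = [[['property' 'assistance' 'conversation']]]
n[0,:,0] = ['property']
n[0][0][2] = 'conversation'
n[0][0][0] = 'property'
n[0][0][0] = 'property'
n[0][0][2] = 'conversation'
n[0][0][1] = 'assistance'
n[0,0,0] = 'property'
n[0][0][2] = 'conversation'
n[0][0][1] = 'assistance'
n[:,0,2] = ['conversation']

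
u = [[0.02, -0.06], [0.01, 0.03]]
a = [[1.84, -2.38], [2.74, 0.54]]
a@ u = [[0.01, -0.18], [0.06, -0.15]]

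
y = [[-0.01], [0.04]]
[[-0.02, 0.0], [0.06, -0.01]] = y @ [[1.5, -0.26]]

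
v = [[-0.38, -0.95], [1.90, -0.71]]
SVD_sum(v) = [[-0.03,0.01], [1.91,-0.7]] + [[-0.35, -0.96], [-0.01, -0.01]]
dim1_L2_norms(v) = [1.02, 2.03]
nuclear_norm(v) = 3.05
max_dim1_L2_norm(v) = 2.03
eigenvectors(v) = [[(0.07+0.57j), (0.07-0.57j)], [(0.82+0j), (0.82-0j)]]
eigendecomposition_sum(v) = [[-0.19+0.70j, -0.47-0.19j],[(0.95+0.39j), -0.36+0.63j]] + [[(-0.19-0.7j), (-0.47+0.19j)], [(0.95-0.39j), -0.36-0.63j]]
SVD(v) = [[-0.02, 1.0], [1.00, 0.02]] @ diag([2.028505713432587, 1.0228218664906172]) @ [[0.94, -0.34], [-0.34, -0.94]]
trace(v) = -1.09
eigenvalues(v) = [(-0.55+1.33j), (-0.55-1.33j)]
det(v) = 2.07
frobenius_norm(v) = 2.27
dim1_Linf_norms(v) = [0.95, 1.9]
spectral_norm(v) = 2.03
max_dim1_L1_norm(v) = 2.61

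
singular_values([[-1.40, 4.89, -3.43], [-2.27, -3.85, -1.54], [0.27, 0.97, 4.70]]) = [6.71, 5.85, 1.97]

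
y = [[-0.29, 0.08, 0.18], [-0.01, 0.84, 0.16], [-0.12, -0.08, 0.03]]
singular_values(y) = [0.87, 0.35, 0.02]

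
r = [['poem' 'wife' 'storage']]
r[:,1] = ['wife']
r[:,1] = ['wife']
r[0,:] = ['poem', 'wife', 'storage']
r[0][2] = 'storage'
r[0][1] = 'wife'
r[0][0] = 'poem'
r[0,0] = 'poem'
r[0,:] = ['poem', 'wife', 'storage']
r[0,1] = 'wife'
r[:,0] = ['poem']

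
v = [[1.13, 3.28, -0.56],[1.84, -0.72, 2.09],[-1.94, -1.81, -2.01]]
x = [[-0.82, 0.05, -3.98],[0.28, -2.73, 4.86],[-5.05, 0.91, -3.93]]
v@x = [[2.82, -9.41, 13.64], [-12.26, 3.96, -19.04], [11.23, 3.02, 6.82]]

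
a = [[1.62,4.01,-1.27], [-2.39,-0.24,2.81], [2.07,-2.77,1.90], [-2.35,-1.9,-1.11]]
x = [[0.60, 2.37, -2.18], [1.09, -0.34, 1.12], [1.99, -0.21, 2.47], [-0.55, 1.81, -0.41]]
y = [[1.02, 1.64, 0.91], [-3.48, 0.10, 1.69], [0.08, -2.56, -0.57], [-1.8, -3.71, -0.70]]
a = y + x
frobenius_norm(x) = 5.21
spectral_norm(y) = 5.34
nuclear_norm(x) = 8.11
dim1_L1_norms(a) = [6.9, 5.44, 6.74, 5.36]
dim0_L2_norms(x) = [2.41, 3.01, 3.5]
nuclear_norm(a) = 12.96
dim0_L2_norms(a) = [4.26, 5.24, 3.79]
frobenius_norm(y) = 6.63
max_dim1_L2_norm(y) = 4.18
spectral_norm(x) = 4.36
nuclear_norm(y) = 9.94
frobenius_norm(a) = 7.74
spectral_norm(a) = 5.86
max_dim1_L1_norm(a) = 6.9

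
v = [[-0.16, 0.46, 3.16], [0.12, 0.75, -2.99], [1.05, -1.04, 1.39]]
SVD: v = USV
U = [[0.67, -0.53, -0.52],[-0.66, -0.11, -0.74],[0.33, 0.84, -0.42]]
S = [4.6, 1.54, 0.57]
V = [[0.04,-0.12,0.99], [0.62,-0.78,-0.11], [-0.78,-0.62,-0.04]]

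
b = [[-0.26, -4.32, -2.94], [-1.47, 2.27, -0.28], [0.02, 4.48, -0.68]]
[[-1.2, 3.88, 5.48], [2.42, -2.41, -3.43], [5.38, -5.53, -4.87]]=b @ [[0.16, -0.25, 0.64], [1.03, -1.17, -1.13], [-1.12, 0.42, -0.26]]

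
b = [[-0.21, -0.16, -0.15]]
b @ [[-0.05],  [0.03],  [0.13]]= [[-0.01]]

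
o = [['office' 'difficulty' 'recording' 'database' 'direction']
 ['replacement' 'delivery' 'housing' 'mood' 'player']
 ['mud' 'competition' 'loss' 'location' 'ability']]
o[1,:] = ['replacement', 'delivery', 'housing', 'mood', 'player']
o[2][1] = 'competition'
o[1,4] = 'player'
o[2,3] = 'location'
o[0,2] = 'recording'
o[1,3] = 'mood'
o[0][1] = 'difficulty'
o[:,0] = ['office', 'replacement', 'mud']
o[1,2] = 'housing'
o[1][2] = 'housing'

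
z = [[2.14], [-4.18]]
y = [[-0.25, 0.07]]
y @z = [[-0.83]]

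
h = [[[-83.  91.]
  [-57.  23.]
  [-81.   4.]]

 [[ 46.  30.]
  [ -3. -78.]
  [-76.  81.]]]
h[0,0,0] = -83.0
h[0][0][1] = 91.0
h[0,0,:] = [-83.0, 91.0]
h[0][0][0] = -83.0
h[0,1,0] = -57.0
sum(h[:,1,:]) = -115.0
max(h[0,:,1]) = 91.0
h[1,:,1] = [30.0, -78.0, 81.0]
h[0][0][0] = -83.0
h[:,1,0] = [-57.0, -3.0]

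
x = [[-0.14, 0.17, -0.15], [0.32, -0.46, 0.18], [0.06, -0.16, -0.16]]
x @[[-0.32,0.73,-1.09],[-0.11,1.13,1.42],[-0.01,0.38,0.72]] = [[0.03, 0.03, 0.29], [-0.05, -0.22, -0.87], [0.00, -0.20, -0.41]]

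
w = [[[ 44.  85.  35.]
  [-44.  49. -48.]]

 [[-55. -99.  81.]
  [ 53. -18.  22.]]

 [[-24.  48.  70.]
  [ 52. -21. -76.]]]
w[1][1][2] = 22.0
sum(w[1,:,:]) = -16.0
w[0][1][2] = -48.0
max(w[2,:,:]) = 70.0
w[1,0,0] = -55.0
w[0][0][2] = 35.0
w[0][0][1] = 85.0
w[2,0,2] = 70.0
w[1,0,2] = 81.0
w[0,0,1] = 85.0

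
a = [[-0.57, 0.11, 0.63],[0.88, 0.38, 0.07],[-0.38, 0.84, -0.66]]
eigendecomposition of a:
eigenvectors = [[0.29+0.00j, 0.12+0.58j, 0.12-0.58j], [0.85+0.00j, 0.16-0.34j, 0.16+0.34j], [(0.44+0j), -0.72+0.00j, -0.72-0.00j]]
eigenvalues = [(0.71+0j), (-0.78+0.71j), (-0.78-0.71j)]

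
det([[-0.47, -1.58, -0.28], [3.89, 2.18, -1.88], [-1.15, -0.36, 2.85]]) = 11.189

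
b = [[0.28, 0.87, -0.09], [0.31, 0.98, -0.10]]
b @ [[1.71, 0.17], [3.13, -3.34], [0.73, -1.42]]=[[3.14,-2.73], [3.52,-3.08]]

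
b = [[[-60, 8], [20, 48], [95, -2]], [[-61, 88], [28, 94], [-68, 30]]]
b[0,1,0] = 20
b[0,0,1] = 8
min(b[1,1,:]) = 28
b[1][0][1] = 88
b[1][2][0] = -68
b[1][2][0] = -68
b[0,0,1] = 8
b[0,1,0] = 20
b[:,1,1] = [48, 94]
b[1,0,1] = 88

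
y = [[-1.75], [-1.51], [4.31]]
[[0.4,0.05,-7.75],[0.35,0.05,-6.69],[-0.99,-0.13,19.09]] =y@[[-0.23, -0.03, 4.43]]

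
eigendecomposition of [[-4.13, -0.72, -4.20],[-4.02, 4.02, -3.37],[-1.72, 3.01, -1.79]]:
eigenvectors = [[-0.9, -0.37, -0.74], [-0.44, 0.75, -0.17], [-0.08, 0.54, 0.65]]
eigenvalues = [-4.83, 3.55, -0.62]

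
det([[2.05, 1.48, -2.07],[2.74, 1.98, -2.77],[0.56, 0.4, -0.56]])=-0.000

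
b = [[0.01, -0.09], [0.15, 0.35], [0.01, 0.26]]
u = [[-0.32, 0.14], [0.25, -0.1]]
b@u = [[-0.03,0.01], [0.04,-0.01], [0.06,-0.02]]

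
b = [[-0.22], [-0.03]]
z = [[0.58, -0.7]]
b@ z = [[-0.13, 0.15], [-0.02, 0.02]]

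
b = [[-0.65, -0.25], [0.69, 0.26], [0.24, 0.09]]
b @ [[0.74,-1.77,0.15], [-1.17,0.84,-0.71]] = [[-0.19, 0.94, 0.08], [0.21, -1.0, -0.08], [0.07, -0.35, -0.03]]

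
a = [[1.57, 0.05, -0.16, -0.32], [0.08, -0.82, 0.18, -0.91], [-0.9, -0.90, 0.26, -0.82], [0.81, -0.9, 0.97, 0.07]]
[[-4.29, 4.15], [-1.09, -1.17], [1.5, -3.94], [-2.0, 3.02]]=a @ [[-2.65, 2.96],[1.65, 0.96],[1.7, 1.46],[-0.19, 0.97]]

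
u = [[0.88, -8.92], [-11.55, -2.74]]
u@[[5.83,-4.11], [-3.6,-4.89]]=[[37.24, 40.00],  [-57.47, 60.87]]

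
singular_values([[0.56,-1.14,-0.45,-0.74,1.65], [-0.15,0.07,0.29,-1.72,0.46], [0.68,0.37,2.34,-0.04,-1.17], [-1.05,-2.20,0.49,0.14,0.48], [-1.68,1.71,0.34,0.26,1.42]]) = [3.28, 3.01, 2.25, 2.05, 1.05]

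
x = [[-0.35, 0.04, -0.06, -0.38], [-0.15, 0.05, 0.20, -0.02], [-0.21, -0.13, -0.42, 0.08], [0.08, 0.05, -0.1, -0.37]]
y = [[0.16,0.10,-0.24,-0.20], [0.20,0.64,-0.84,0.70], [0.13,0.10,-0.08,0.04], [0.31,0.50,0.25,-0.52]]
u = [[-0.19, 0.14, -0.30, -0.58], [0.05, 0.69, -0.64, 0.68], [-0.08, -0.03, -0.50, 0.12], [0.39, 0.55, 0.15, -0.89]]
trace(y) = 0.20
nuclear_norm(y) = 2.49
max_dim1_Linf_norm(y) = 0.84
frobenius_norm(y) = 1.58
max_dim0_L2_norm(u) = 1.27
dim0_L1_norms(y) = [0.8, 1.34, 1.41, 1.46]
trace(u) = -0.89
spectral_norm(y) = 1.31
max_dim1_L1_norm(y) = 2.38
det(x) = -0.00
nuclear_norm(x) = 1.45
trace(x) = -1.09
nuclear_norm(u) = 3.20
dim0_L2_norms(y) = [0.42, 0.82, 0.91, 0.9]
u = x + y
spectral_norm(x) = 0.61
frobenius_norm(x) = 0.86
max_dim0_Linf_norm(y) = 0.84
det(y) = -0.02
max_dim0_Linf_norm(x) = 0.42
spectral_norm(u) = 1.36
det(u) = -0.15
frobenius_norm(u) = 1.84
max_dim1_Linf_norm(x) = 0.42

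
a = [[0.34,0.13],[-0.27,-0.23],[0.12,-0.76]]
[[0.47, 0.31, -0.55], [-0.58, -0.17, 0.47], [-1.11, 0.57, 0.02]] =a @ [[0.79,1.12,-1.51], [1.58,-0.57,-0.26]]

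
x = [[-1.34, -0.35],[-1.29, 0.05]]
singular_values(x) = [1.87, 0.28]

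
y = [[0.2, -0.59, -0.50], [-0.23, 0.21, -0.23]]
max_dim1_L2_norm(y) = 0.8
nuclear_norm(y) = 1.18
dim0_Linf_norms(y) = [0.23, 0.59, 0.5]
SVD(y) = [[-0.99,0.11],[0.11,0.99]] @ diag([0.8026191886184635, 0.3792129191647341]) @ [[-0.28, 0.76, 0.59],[-0.54, 0.38, -0.75]]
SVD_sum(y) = [[0.22,-0.61,-0.47], [-0.02,0.07,0.05]] + [[-0.02, 0.02, -0.03], [-0.21, 0.14, -0.28]]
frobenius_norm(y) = 0.89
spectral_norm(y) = 0.80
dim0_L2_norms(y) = [0.3, 0.63, 0.55]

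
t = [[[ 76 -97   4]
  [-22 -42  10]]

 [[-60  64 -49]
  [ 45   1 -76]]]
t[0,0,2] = 4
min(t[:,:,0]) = -60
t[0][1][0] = -22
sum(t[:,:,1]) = -74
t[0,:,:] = [[76, -97, 4], [-22, -42, 10]]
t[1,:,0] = [-60, 45]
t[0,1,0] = -22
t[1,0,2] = -49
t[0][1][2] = 10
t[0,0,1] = -97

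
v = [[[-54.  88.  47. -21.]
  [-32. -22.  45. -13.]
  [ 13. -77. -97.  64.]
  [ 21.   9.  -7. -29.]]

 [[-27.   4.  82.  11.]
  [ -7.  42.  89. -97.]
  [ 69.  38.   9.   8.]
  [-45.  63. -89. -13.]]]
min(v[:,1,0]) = -32.0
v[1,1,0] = -7.0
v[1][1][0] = -7.0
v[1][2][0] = 69.0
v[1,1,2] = 89.0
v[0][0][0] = -54.0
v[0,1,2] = 45.0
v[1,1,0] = -7.0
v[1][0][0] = -27.0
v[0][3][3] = -29.0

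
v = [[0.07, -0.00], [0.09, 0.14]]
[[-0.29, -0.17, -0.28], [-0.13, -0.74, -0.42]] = v @ [[-4.20, -2.41, -3.99], [1.79, -3.76, -0.45]]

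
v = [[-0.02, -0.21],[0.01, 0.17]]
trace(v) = 0.15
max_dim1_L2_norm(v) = 0.21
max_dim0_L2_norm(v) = 0.27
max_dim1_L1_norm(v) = 0.23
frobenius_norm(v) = 0.27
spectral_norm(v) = 0.27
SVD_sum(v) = [[-0.02, -0.21], [0.01, 0.17]] + [[-0.0, 0.00],  [-0.0, 0.00]]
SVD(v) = [[-0.78, 0.63], [0.63, 0.78]] @ diag([0.2710664117982807, 0.004795872684393744]) @ [[0.08, 1.00], [-1.0, 0.08]]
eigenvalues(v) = [-0.01, 0.16]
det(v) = -0.00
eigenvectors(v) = [[-1.0, 0.76], [0.06, -0.65]]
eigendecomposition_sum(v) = [[-0.01, -0.01], [0.0, 0.0]] + [[-0.01, -0.2], [0.01, 0.17]]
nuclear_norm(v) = 0.28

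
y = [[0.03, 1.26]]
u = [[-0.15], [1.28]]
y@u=[[1.61]]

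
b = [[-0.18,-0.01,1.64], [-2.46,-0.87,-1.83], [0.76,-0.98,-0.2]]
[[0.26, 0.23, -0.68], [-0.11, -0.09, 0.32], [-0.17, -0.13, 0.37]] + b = [[0.08,0.22,0.96],  [-2.57,-0.96,-1.51],  [0.59,-1.11,0.17]]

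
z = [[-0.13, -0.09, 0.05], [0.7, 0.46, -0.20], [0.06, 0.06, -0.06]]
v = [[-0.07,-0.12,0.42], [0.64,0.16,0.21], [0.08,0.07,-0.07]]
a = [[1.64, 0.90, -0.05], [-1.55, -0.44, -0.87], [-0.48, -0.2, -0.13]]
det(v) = 0.01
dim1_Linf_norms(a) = [1.64, 1.55, 0.48]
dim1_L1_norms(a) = [2.59, 2.86, 0.81]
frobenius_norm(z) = 0.88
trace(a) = 1.07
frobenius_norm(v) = 0.83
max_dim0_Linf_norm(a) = 1.64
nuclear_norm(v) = 1.17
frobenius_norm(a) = 2.67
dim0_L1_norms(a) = [3.67, 1.54, 1.05]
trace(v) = 0.02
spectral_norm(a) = 2.57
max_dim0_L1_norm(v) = 0.79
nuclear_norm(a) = 3.30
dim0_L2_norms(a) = [2.31, 1.02, 0.88]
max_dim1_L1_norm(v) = 1.01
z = v @ a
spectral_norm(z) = 0.88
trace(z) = 0.27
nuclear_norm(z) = 0.93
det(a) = -0.00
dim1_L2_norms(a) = [1.87, 1.83, 0.54]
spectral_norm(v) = 0.70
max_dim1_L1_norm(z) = 1.36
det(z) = 0.00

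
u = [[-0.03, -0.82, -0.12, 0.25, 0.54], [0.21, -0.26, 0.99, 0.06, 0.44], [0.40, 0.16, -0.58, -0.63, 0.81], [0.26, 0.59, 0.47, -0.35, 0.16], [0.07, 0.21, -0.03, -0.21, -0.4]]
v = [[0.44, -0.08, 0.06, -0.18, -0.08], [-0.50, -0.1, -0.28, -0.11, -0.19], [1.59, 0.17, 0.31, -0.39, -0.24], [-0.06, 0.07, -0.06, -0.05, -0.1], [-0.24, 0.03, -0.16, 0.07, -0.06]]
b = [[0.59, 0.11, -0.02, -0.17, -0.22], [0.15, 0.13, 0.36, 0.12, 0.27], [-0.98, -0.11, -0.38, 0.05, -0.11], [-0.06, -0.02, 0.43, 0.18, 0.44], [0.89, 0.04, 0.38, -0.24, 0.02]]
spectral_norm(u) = 1.30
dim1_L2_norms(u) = [1.02, 1.14, 1.25, 0.89, 0.5]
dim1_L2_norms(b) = [0.66, 0.51, 1.06, 0.64, 1.0]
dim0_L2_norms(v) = [1.74, 0.23, 0.46, 0.45, 0.34]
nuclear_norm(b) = 2.69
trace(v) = 0.54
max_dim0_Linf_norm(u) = 0.99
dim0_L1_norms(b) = [2.67, 0.41, 1.57, 0.76, 1.06]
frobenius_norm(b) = 1.80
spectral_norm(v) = 1.84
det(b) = -0.00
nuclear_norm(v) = 2.51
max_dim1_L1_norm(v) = 2.7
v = u @ b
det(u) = -0.00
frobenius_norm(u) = 2.22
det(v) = -0.00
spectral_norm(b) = 1.58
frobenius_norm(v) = 1.90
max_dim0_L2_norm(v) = 1.74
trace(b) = 0.54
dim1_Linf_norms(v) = [0.44, 0.5, 1.59, 0.1, 0.24]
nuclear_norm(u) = 4.06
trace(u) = -1.62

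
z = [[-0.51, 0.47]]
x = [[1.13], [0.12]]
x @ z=[[-0.58, 0.53],  [-0.06, 0.06]]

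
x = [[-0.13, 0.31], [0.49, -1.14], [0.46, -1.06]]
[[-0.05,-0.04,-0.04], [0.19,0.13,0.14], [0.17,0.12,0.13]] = x @ [[0.17, 0.08, -0.03], [-0.09, -0.08, -0.14]]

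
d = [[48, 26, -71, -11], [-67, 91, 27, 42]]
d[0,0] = 48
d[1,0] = -67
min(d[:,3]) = -11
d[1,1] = 91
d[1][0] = -67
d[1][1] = 91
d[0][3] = -11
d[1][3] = 42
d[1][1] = 91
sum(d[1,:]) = 93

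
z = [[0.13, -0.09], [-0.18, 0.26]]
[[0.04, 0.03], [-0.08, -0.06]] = z@[[0.16, 0.11],[-0.2, -0.15]]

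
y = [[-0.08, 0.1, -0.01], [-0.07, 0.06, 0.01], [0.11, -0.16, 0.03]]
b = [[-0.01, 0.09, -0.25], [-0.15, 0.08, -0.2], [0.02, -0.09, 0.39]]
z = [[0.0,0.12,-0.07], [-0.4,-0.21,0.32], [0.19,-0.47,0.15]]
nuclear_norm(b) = 0.69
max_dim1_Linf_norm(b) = 0.39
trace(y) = 0.01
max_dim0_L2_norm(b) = 0.5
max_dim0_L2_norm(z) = 0.53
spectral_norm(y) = 0.25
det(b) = 0.00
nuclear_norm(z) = 1.10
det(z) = -0.00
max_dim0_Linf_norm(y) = 0.16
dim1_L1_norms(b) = [0.35, 0.43, 0.5]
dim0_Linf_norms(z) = [0.4, 0.47, 0.32]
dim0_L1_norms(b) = [0.18, 0.26, 0.84]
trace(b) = 0.46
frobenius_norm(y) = 0.25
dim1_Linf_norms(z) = [0.12, 0.4, 0.47]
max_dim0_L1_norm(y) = 0.32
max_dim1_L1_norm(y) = 0.3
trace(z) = -0.06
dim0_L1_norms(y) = [0.26, 0.32, 0.05]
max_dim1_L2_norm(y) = 0.2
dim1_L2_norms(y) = [0.13, 0.09, 0.2]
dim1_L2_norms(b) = [0.27, 0.26, 0.4]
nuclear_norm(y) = 0.28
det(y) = 0.00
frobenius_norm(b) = 0.55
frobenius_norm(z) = 0.78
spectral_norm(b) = 0.53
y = b @ z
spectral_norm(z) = 0.62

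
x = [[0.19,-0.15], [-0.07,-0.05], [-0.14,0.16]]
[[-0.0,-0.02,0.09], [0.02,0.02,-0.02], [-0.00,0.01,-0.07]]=x @ [[-0.14, -0.2, 0.40],  [-0.15, -0.1, -0.10]]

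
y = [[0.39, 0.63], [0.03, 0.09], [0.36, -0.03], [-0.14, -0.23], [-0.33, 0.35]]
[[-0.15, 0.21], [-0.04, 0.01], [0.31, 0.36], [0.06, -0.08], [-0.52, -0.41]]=y @[[0.8, 0.97], [-0.74, -0.26]]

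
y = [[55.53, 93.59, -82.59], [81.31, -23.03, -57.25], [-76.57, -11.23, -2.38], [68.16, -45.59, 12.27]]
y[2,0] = -76.57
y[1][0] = 81.31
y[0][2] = -82.59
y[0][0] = 55.53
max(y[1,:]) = 81.31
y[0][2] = -82.59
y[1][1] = -23.03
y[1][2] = -57.25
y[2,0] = -76.57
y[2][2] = -2.38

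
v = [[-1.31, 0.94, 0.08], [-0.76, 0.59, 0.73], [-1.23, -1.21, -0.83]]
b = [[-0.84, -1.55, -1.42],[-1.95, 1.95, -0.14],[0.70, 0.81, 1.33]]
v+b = [[-2.15, -0.61, -1.34], [-2.71, 2.54, 0.59], [-0.53, -0.4, 0.5]]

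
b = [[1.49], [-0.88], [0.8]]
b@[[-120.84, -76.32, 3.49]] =[[-180.05,-113.72,5.2],[106.34,67.16,-3.07],[-96.67,-61.06,2.79]]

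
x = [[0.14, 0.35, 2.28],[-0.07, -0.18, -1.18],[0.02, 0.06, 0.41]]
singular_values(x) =[2.63, 0.01, 0.0]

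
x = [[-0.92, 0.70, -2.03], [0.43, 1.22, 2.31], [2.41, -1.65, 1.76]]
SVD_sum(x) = [[-1.31, 0.59, -1.78], [0.99, -0.45, 1.34], [1.82, -0.82, 2.47]] + [[0.06, -0.14, -0.09], [-0.69, 1.57, 1.03], [0.42, -0.95, -0.63]] + [[0.33, 0.25, -0.16], [0.13, 0.10, -0.06], [0.17, 0.13, -0.08]]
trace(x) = 2.06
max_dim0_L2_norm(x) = 3.54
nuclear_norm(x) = 7.15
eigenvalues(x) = [(0.64+2.53j), (0.64-2.53j), (0.78+0j)]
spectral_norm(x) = 4.28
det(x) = 5.29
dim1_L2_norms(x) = [2.34, 2.65, 3.41]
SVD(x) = [[-0.53, 0.08, 0.84], [0.4, -0.85, 0.33], [0.74, 0.52, 0.42]] @ diag([4.278178410539327, 2.348274773345511, 0.5269678134993487]) @ [[0.57, -0.26, 0.78], [0.35, -0.78, -0.52], [0.74, 0.56, -0.36]]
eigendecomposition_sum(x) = [[(-0.72+0.64j), 0.19-0.61j, -1.17-0.23j], [-0.10-1.05j, (0.41+0.56j), (0.97-0.89j)], [(1.31+0.04j), -0.76+0.43j, 0.94+1.33j]] + [[(-0.72-0.64j), (0.19+0.61j), (-1.17+0.23j)], [(-0.1+1.05j), (0.41-0.56j), (0.97+0.89j)], [(1.31-0.04j), (-0.76-0.43j), 0.94-1.33j]] + [[(0.51+0j), (0.32-0j), (0.3+0j)], [0.62+0.00j, 0.39-0.00j, (0.37+0j)], [-0.22-0.00j, -0.13+0.00j, (-0.13-0j)]]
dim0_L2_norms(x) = [2.62, 2.17, 3.54]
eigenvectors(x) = [[-0.36+0.34j, (-0.36-0.34j), 0.62+0.00j], [(-0.07-0.54j), (-0.07+0.54j), 0.75+0.00j], [0.68+0.00j, 0.68-0.00j, (-0.26+0j)]]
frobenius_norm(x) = 4.91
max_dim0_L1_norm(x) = 6.1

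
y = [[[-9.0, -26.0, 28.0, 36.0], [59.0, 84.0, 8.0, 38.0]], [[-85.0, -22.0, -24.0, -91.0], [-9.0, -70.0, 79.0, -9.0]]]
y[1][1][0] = -9.0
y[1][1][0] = -9.0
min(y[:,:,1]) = -70.0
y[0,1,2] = 8.0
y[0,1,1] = 84.0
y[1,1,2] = 79.0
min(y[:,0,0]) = -85.0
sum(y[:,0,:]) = -193.0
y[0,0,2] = 28.0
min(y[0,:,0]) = -9.0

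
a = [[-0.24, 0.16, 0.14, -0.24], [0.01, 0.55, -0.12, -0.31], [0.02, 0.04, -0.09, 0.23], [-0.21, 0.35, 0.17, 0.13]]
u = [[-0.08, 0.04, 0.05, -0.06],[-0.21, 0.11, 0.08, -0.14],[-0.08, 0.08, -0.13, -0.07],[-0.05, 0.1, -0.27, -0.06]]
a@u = [[-0.01, -0.0, 0.05, -0.00], [-0.09, 0.02, 0.14, -0.05], [-0.01, 0.02, -0.05, -0.01], [-0.08, 0.06, -0.04, -0.06]]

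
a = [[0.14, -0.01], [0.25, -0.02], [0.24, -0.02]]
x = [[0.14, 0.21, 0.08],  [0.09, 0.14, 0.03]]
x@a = [[0.09, -0.01], [0.05, -0.0]]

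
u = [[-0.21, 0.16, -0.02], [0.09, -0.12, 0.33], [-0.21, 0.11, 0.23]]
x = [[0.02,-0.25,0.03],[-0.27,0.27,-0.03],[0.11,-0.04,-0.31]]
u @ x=[[-0.05, 0.1, -0.00], [0.07, -0.07, -0.1], [-0.01, 0.07, -0.08]]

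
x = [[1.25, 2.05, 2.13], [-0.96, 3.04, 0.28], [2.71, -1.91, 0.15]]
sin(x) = [[-0.15, 0.14, 0.57], [0.29, 0.83, 0.58], [0.38, -1.34, -0.99]]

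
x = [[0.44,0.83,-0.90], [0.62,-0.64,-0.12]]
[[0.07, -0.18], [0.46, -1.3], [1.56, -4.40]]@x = [[-0.08,  0.17,  -0.04], [-0.6,  1.21,  -0.26], [-2.04,  4.11,  -0.88]]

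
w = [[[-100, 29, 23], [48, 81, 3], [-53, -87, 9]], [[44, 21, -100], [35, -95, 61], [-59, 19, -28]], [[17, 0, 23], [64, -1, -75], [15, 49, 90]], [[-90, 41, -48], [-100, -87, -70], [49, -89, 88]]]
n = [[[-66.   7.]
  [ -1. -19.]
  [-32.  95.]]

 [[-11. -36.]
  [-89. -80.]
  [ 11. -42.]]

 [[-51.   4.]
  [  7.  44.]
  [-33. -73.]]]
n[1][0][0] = -11.0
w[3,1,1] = -87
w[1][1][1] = -95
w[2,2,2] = 90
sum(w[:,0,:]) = -140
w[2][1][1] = -1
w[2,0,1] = 0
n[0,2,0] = -32.0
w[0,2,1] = -87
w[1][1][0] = 35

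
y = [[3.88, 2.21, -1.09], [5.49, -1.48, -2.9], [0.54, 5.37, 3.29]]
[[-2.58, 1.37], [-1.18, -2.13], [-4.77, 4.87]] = y @ [[-0.75, -0.1], [-0.28, 0.85], [-0.87, 0.11]]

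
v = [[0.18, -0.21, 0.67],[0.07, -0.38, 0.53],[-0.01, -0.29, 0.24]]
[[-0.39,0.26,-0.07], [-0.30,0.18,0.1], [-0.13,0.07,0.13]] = v @ [[-0.21, 0.12, -0.5], [0.02, 0.06, -0.56], [-0.52, 0.37, -0.15]]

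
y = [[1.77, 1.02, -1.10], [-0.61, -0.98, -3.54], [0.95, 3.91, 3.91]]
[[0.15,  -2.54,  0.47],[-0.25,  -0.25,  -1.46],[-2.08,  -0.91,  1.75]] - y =[[-1.62, -3.56, 1.57], [0.36, 0.73, 2.08], [-3.03, -4.82, -2.16]]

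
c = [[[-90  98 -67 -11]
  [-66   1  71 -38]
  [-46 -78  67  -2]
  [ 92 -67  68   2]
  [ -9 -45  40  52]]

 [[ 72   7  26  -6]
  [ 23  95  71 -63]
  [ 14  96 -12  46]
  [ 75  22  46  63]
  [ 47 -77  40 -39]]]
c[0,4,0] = -9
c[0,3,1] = -67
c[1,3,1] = 22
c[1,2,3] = 46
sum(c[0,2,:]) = -59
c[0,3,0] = 92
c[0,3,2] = 68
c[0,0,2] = -67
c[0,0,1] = 98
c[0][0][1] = 98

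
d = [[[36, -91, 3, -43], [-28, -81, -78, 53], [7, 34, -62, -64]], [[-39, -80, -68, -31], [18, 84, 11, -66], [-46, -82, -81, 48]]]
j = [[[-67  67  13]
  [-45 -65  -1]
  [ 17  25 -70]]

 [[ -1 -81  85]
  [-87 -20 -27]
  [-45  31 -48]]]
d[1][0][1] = -80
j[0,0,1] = 67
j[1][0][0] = -1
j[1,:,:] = [[-1, -81, 85], [-87, -20, -27], [-45, 31, -48]]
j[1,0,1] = -81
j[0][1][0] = -45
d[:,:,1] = [[-91, -81, 34], [-80, 84, -82]]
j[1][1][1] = -20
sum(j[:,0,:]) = 16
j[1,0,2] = 85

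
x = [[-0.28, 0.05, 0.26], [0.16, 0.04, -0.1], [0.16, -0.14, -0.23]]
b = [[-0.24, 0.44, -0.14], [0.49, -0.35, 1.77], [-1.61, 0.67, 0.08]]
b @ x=[[0.12, 0.03, -0.07],[0.09, -0.24, -0.24],[0.57, -0.06, -0.50]]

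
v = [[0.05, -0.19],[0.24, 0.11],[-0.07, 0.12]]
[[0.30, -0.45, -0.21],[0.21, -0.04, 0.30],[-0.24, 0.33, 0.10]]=v @ [[1.41, -1.12, 0.68],[-1.21, 2.09, 1.26]]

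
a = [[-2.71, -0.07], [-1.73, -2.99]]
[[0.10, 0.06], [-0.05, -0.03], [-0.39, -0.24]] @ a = [[-0.37,-0.19],[0.19,0.09],[1.47,0.74]]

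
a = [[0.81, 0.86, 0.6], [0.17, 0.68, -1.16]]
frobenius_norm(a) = 1.90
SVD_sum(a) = [[0.11, 0.26, -0.27], [0.38, 0.86, -0.9]] + [[0.70, 0.60, 0.87], [-0.21, -0.18, -0.26]]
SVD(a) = [[0.29,0.96], [0.96,-0.29]] @ diag([1.3582279226387335, 1.322050267639045]) @ [[0.29, 0.66, -0.69], [0.55, 0.48, 0.69]]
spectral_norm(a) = 1.36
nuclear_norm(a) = 2.68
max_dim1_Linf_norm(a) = 1.16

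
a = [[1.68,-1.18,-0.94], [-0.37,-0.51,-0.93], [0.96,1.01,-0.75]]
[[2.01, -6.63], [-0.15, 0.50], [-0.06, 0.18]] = a @ [[0.83, -2.74], [-0.69, 2.27], [0.21, -0.69]]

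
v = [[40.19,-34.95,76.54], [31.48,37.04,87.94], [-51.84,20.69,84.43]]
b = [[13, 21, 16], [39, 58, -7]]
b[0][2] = 16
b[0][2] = 16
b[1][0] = 39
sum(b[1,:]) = 90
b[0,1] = 21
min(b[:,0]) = 13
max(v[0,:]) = 76.54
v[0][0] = 40.19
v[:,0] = [40.19, 31.48, -51.84]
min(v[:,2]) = 76.54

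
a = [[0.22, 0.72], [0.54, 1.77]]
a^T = [[0.22, 0.54], [0.72, 1.77]]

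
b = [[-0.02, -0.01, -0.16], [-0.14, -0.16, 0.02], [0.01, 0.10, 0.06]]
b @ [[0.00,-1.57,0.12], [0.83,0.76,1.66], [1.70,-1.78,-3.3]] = [[-0.28, 0.31, 0.51], [-0.10, 0.06, -0.35], [0.18, -0.05, -0.03]]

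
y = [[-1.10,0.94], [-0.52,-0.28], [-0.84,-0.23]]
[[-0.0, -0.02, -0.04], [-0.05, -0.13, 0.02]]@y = [[0.04, 0.01],[0.11, -0.02]]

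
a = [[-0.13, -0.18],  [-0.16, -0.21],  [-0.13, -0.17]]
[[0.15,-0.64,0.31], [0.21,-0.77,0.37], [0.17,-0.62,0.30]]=a @ [[-3.92, 2.72, -1.2], [1.99, 1.58, -0.84]]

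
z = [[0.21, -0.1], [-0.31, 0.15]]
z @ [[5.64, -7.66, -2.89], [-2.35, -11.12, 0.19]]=[[1.42, -0.50, -0.63], [-2.10, 0.71, 0.92]]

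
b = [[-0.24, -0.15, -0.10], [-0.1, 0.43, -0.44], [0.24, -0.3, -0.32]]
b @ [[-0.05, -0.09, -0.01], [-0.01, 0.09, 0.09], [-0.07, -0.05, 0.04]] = [[0.02, 0.01, -0.02], [0.03, 0.07, 0.02], [0.01, -0.03, -0.04]]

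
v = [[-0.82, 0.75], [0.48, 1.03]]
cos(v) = [[0.53,-0.06], [-0.04,0.37]]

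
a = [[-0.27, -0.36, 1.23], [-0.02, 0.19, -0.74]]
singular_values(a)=[1.51, 0.16]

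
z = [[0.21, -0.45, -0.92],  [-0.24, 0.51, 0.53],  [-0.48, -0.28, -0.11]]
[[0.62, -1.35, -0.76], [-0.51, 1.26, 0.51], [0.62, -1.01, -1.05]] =z @ [[-0.66,0.68,1.46], [-0.92,2.24,0.97], [-0.37,0.53,0.69]]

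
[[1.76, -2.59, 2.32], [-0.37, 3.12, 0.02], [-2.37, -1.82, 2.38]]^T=[[1.76, -0.37, -2.37], [-2.59, 3.12, -1.82], [2.32, 0.02, 2.38]]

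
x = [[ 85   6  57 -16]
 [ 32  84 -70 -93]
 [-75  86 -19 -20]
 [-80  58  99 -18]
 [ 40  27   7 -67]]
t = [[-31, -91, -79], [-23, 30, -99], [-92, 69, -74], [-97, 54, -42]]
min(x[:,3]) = -93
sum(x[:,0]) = 2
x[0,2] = 57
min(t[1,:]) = -99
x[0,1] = 6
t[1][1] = 30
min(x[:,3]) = -93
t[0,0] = -31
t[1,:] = [-23, 30, -99]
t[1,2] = -99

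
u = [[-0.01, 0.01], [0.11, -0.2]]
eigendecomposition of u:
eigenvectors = [[0.87, -0.05], [0.49, 1.00]]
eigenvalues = [-0.0, -0.21]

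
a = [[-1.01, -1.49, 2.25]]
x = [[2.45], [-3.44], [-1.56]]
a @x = [[-0.86]]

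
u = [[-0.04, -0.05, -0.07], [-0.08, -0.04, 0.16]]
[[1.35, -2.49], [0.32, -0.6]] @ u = [[0.15, 0.03, -0.49], [0.04, 0.01, -0.12]]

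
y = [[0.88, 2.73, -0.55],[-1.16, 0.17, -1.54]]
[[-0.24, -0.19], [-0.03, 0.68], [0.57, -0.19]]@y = [[0.01,-0.69,0.42], [-0.82,0.03,-1.03], [0.72,1.52,-0.02]]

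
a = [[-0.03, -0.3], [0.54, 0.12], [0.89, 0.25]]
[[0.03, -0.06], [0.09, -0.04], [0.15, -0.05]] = a @ [[0.20,-0.12], [-0.12,0.21]]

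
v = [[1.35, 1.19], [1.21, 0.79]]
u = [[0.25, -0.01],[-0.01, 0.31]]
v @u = [[0.33, 0.36], [0.29, 0.23]]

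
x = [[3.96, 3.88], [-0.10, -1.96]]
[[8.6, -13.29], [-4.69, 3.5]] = x@[[-0.18, -1.69], [2.4, -1.7]]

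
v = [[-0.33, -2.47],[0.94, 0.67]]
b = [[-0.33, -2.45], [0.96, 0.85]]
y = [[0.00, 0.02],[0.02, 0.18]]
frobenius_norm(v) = 2.75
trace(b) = 0.52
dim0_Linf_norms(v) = [0.94, 2.47]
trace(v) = 0.34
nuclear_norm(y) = 0.18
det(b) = 2.07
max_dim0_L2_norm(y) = 0.18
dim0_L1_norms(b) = [1.29, 3.3]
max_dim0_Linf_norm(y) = 0.18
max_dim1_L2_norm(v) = 2.49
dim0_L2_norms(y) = [0.02, 0.18]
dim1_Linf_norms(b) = [2.45, 0.96]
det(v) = 2.10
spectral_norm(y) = 0.18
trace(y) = 0.18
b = v + y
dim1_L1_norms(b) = [2.78, 1.81]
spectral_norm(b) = 2.68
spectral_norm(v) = 2.63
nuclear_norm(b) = 3.45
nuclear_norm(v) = 3.43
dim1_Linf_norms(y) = [0.02, 0.18]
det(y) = -0.00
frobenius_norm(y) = 0.18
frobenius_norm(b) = 2.78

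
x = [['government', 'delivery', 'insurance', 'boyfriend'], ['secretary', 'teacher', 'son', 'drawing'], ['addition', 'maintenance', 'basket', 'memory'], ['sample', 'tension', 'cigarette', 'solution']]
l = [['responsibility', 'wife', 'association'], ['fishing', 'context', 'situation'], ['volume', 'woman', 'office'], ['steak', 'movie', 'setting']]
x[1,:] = ['secretary', 'teacher', 'son', 'drawing']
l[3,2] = 'setting'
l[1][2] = 'situation'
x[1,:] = ['secretary', 'teacher', 'son', 'drawing']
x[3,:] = ['sample', 'tension', 'cigarette', 'solution']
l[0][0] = 'responsibility'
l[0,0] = 'responsibility'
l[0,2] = 'association'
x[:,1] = ['delivery', 'teacher', 'maintenance', 'tension']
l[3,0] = 'steak'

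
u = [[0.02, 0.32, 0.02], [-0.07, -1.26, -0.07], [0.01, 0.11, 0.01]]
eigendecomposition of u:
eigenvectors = [[0.24, -0.71, 0.51], [-0.97, -0.0, -0.08], [0.08, 0.71, 0.86]]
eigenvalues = [-1.24, 0.0, 0.01]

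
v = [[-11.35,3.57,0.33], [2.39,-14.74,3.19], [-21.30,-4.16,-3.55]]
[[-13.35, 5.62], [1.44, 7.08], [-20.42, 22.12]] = v @ [[1.12, -0.76], [-0.10, -0.77], [-0.85, -0.77]]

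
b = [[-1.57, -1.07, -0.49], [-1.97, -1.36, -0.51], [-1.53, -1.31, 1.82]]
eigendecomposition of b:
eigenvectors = [[0.58,0.58,-0.11],  [0.72,-0.81,-0.08],  [0.37,-0.09,0.99]]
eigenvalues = [-3.21, -0.0, 2.1]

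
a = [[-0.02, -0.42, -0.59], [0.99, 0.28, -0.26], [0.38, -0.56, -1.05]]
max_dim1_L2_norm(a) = 1.25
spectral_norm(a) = 1.49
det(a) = 0.00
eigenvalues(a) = [(0.02+0j), (-0.4+0.26j), (-0.4-0.26j)]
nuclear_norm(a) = 2.49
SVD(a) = [[0.42, -0.37, -0.83], [0.38, 0.90, -0.21], [0.83, -0.22, 0.52]] @ diag([1.4883069148107888, 0.9982167865724983, 0.0024029838259100127]) @ [[0.46,-0.36,-0.81], [0.81,0.54,0.22], [0.36,-0.77,0.54]]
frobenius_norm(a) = 1.79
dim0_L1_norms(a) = [1.39, 1.26, 1.9]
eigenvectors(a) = [[(0.35+0j), (0.54+0.07j), (0.54-0.07j)], [(-0.77+0j), -0.42-0.26j, (-0.42+0.26j)], [0.53+0.00j, (0.68+0j), (0.68-0j)]]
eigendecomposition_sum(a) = [[(-0.03+0j), (-0.01-0j), 0.02+0.00j], [0.06-0.00j, (0.02+0j), (-0.04+0j)], [(-0.04+0j), (-0.01-0j), 0.03+0.00j]] + [[1.24j, (-0.21-0.11j), -0.30-0.96j], [(0.46-1.03j), 0.13+0.17j, -0.11+0.92j], [0.21+1.54j, -0.27-0.10j, -0.54-1.15j]] + [[0.00-1.24j, (-0.21+0.11j), -0.30+0.96j], [(0.46+1.03j), (0.13-0.17j), (-0.11-0.92j)], [0.21-1.54j, -0.27+0.10j, -0.54+1.15j]]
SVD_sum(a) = [[0.28, -0.22, -0.51], [0.26, -0.2, -0.46], [0.56, -0.44, -1.0]] + [[-0.30, -0.2, -0.08], [0.73, 0.48, 0.20], [-0.18, -0.12, -0.05]] + [[-0.0, 0.0, -0.00], [-0.00, 0.0, -0.0], [0.0, -0.0, 0.0]]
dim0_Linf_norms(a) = [0.99, 0.56, 1.05]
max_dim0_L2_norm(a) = 1.23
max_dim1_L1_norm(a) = 1.99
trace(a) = -0.79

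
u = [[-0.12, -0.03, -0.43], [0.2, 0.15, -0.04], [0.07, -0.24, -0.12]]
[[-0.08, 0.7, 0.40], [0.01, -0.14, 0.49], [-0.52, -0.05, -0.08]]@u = [[0.18, 0.01, -0.04],[0.01, -0.14, -0.06],[0.05, 0.03, 0.24]]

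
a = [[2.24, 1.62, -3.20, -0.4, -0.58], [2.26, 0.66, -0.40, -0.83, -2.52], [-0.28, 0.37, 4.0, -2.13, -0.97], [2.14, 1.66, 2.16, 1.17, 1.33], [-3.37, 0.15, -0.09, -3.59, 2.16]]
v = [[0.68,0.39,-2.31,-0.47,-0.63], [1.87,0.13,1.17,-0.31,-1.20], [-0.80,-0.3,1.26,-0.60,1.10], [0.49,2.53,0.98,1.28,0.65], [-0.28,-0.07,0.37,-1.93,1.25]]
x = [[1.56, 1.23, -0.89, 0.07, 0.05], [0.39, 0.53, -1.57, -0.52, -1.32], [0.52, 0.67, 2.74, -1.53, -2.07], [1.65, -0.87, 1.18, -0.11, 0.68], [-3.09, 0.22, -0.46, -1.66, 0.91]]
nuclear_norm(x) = 13.18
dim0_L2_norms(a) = [5.11, 2.44, 5.57, 4.43, 3.75]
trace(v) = 4.60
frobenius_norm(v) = 5.66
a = v + x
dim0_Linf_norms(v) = [1.87, 2.53, 2.31, 1.93, 1.25]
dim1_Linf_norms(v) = [2.31, 1.87, 1.26, 2.53, 1.93]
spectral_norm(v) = 3.37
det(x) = -58.75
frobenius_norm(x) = 6.58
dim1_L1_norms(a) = [8.04, 6.67, 7.75, 8.46, 9.36]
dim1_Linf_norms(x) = [1.56, 1.57, 2.74, 1.65, 3.09]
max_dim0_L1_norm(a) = 10.29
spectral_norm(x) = 4.32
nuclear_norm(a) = 19.07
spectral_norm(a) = 6.61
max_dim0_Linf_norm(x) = 3.09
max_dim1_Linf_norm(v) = 2.53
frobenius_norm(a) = 9.84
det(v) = -0.10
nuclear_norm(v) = 11.07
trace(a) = 10.23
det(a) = -57.95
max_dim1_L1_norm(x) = 7.53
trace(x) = 5.63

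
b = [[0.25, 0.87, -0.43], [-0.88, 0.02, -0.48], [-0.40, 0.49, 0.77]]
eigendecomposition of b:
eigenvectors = [[0.00-0.62j,0.62j,(-0.49+0j)],[0.71+0.00j,(0.71-0j),0.01+0.00j],[-0.01-0.34j,-0.01+0.34j,0.87+0.00j]]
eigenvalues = [(0.02+1j), (0.02-1j), (1+0j)]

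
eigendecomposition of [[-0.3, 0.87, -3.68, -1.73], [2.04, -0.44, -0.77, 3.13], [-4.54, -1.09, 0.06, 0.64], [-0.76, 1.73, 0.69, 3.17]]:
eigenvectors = [[0.61, 0.37, 0.7, 0.10], [0.06, 0.60, -0.31, -0.88], [-0.64, -0.52, 0.64, -0.31], [-0.46, 0.48, 0.08, 0.34]]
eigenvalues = [4.94, 4.0, -4.27, -2.17]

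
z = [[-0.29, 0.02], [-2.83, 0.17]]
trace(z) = -0.12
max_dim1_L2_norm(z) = 2.84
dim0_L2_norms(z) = [2.84, 0.17]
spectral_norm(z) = 2.85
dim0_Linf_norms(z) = [2.83, 0.17]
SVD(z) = [[-0.1, -0.99], [-0.99, 0.1]] @ diag([2.8499637610056054, 0.0025614360785500487]) @ [[1.00, -0.06], [-0.06, -1.00]]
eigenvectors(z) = [[-0.08+0.02j, (-0.08-0.02j)], [-1.00+0.00j, (-1-0j)]]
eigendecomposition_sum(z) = [[(-0.14-0.08j),0.01+0.01j], [(-1.41-1.4j),0.08+0.14j]] + [[-0.14+0.08j, 0.01-0.01j], [-1.41+1.40j, (0.09-0.14j)]]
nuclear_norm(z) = 2.85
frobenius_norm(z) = 2.85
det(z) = 0.01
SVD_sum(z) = [[-0.29, 0.02], [-2.83, 0.17]] + [[0.00, 0.0], [-0.0, -0.0]]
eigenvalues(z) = [(-0.06+0.06j), (-0.06-0.06j)]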